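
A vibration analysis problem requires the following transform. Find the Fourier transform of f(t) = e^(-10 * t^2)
The Fourier transform of a Gaussian e^(-a * t^2) is sqrt(pi/a) * e^(-omega^2/(4a)).
With a=10: F(omega)=sqrt(pi/10) * e^(-omega^2/40)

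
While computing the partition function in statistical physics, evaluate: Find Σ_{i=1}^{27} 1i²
= 1·n(n+1)(2n+1)/6 = 1·27·28·55/6 = 6930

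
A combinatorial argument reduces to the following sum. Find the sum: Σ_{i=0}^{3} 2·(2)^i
Geometric series: S = a(1 - r^n)/(1 - r)
a = 2, r = 2, n = 4
S = 2(1-16)/-1 = 30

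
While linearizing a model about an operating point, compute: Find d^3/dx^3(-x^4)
Apply power rule 3 times:
d^1: -4x^3
d^2: -12x^2
d^3: -24x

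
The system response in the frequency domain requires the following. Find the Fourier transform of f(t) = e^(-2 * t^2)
The Fourier transform of a Gaussian e^(-a * t^2) is sqrt(pi/a) * e^(-omega^2/(4a)).
With a = 2: F(omega) = sqrt(pi/2) * e^(-omega^2/8)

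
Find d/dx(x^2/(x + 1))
Quotient rule: (f/g)' = (f'g - fg')/g²
f = x^2, f' = 2x
g = x+1, g' = 1

Answer: (2x·(x+1) - x^2)/(x+1)²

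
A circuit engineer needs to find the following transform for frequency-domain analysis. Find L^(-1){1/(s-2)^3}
L^(-1){1/(s-a)^n} = t^(n-1)·e^(at)/(n-1)!
Here a = 2, n = 3: t^2·e^(2t)/2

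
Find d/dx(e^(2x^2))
Chain rule: d/dx[e^u]=e^u · u' where u=2x^2
u'=4x

Answer: 4x·e^(2x^2)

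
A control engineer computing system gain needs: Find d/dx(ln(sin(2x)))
Chain rule: d/dx[ln(u)]=u'/u where u=sin(2x)
u'=2cos(2x)

Answer: (2cos(2x))/(sin(2x))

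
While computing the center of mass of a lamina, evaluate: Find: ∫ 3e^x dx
Since d/dx[e^x] = +e^x, we get 3e^x+C

Answer: 3e^x+C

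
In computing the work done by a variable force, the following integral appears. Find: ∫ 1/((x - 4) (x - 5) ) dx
Partial fractions: 1/((x-4)(x-5))=A/(x-4)+B/(x-5)
A=-1, B=1
∫ [-1· 1/(x-4)+1· 1/(x-5)] dx
=(1)[ln|x-5| - ln|x-4|]+C

Answer: ln|(x-5)/(x-4)|+C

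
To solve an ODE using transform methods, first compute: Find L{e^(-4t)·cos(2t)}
First shifting: L{e^(at)f(t)}=F(s-a)
L{cos(2t)}=s/(s² + 4)
Shift: (s + 4)/((s + 4)² + 4)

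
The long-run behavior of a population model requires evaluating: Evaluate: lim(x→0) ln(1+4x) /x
L'Hôpital (0/0): lim 4/(1 + 4x) / 1 = 4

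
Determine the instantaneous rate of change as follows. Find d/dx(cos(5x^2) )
Chain rule: d/dx[cos(u)] = -sin(u)·u' where u = 5x^2
u' = 10x

Answer: -10x·sin(5x^2)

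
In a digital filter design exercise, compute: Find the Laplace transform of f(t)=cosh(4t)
L{cosh(at)}=s/(s²-a²)
L{cosh(4t)}=s/(s²-16)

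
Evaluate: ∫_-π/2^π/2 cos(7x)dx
Antiderivative: sin(7x)/7
Evaluate at bounds: [sin(7·π/2)/7] - [sin(7·-π/2)/7]
= ((-1) - (1))/7 = -2/7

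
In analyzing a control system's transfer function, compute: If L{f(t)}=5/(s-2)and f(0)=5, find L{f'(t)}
L{f'(t)}=s·F(s) - f(0)=5s/(s-2)-5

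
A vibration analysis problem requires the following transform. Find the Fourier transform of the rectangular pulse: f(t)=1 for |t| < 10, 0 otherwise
F(omega) = integral from -10 to 10 of e^(-j * omega * t) dt
= 2 * sin(10 * omega)/omega = 20 * sinc(10 * omega/pi)

Answer: 2 * sin(10 * omega)/omega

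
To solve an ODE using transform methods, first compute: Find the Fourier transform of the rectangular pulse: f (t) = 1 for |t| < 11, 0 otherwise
F(omega)=integral from -11 to 11 of e^(-j*omega*t) dt
=2*sin(11*omega)/omega=22*sinc(11*omega/pi)

Answer: 2*sin(11*omega)/omega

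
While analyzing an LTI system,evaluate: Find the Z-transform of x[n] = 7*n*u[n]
Z{n*u[n]} = z/(z-1)^2
By linearity: Z{7*n*u[n]} = 7z/(z-1)^2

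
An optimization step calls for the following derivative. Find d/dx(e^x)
Chain rule: d/dx[e^u] = e^u · u' where u = x
u' = 1

Answer: 1·e^x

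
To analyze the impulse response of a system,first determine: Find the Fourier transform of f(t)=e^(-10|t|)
Using the standard pair: F{e^(-a|t|)} = 2a/(a^2 + omega^2)
With a = 10: F(omega) = 20/(100 + omega^2)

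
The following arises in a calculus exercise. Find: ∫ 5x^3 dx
Using power rule: ∫ 5x^3 dx = 5/4 x^4 + C = (5/4)x^4 + C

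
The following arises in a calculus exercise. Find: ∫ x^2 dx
Using power rule: ∫ x^2 dx = 1/3 x^3 + C = (1/3)x^3 + C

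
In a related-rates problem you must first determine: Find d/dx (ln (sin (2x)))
Chain rule: d/dx[ln(u)]=u'/u where u=sin(2x)
u'=2cos(2x)

Answer: (2cos(2x))/(sin(2x))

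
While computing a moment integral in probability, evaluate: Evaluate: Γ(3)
Γ(n)=(n-1)! for positive integers
Γ(3)=2!=2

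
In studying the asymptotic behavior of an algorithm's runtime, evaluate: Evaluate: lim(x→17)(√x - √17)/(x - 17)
Multiply by conjugate (√x + √17)/(√x + √17):
=(x - 17)/((x - 17)(√x + √17))=1/(√x + √17)
As x → 17: 1/(2√17)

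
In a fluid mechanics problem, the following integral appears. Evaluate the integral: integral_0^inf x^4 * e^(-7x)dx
This is a Gamma integral. Substitute u = 7x (du = 7 dx):
integral_0^inf x^4*e^(-7x) dx = (1/7^5) integral_0^inf u^4*e^(-u) du
= Gamma(5)/7^5 = 4!/7^5 = 24/16807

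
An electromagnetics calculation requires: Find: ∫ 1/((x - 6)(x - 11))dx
Partial fractions: 1/((x-6)(x-11)) = A/(x-6) + B/(x-11)
A = -1/5, B = 1/5
∫ [-1/5· 1/(x-6) + 1/5· 1/(x-11)] dx
= (1/5)[ln|x-11| - ln|x-6|] + C

Answer: (1/5)·ln|(x-11)/(x-6)| + C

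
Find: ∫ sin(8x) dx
Using substitution u=8x: ∫ sin(u) du/8=-cos(u)/8 + C

Answer: (-1/8)cos(8x) + C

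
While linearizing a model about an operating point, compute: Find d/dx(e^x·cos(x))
Product rule: (fg)' = f'g + fg'
f = e^x, f' = e^x
g = cos(x), g' = -sin(x)

Answer: e^x·cos(x) - e^x·sin(x)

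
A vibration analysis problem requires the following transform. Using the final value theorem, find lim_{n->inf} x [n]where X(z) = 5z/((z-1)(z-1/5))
Final value theorem: lim x[n]=lim_{z->1} (z-1)*X(z)
(z-1)*X(z)=5z/(z-1/5)
As z->1: 5/(1-1/5)=5/(4/5)=25/4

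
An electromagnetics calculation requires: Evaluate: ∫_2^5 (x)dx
Step 1: Find antiderivative F(x)=(1/2)x^2
Step 2: F(5) - F(2)=25/2 - (2)=21/2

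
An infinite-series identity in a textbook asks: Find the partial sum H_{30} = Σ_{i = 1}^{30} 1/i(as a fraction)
H_30=1+1/2+1/3+...+1/30
=9304682830147/2329089562800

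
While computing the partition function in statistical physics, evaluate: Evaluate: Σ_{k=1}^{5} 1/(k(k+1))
Partial fractions: 1/(k(k+1)) = 1/k - 1/(k+1)
Telescoping sum: 1(1-1/6) = 1·5/6

Answer: 5/6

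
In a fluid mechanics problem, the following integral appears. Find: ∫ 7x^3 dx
Using power rule: ∫ 7x^3 dx = 7/4 x^4+C = (7/4)x^4+C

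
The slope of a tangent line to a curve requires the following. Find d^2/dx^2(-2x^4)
Apply power rule 2 times:
d^1: -8x^3
d^2: -24x^2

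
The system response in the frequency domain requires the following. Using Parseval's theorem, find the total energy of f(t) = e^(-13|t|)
Parseval's theorem: E = integral |f(t)|^2 dt = (1/2pi) integral |F(omega)|^2 domega
E = integral_{-inf}^{inf} e^(-26|t|) dt = 2*integral_0^inf e^(-26t) dt = 2/(2*13) = 1/13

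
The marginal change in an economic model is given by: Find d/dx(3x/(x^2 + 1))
Quotient rule: (f/g)' = (f'g - fg')/g²
f = 3x, f' = 3
g = x^2+1, g' = 2x

Answer: (3·(x^2+1)-6x^2)/(x^2+1)²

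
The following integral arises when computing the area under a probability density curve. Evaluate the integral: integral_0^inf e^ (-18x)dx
integral_0^inf e^(-18x) dx=[-1/18*e^(-18x)]_0^inf
=0 - (-1/18)=1/18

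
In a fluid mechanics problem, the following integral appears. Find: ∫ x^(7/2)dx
Power rule: ∫ x^(7/2) dx = x^(9/2)/(9/2)+C

Answer: (2/9)·x^(9/2)+C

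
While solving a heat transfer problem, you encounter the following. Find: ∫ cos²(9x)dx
Using identity cos²(u) = (1 + cos(2u))/2:
∫ (1 + cos(18x))/2 dx = x/2 + sin(18x)/36 + C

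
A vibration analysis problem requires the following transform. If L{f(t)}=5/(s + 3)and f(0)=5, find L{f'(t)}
L{f'(t)}=s·F(s) - f(0)=5s/(s + 3) - 5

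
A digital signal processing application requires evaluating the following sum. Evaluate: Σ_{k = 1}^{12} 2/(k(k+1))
Partial fractions: 2/(k(k + 1))=2/k - 2/(k + 1)
Telescoping sum: 2(1 - 1/13)=2·12/13

Answer: 24/13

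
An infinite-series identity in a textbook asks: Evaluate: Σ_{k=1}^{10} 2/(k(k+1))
Partial fractions: 2/(k(k + 1))=2/k - 2/(k + 1)
Telescoping sum: 2(1 - 1/11)=2·10/11

Answer: 20/11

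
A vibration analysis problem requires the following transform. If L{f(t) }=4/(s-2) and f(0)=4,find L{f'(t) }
L{f'(t)} = s·F(s) - f(0) = 4s/(s-2) - 4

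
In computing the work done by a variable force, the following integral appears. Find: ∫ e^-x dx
Since d/dx[e^-x] = - e^-x, we get -1e^-x + C

Answer: -e^-x + C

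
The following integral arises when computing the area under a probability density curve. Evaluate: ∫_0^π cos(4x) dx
Antiderivative: sin(4x)/4
Evaluate at bounds: [sin(4·π)/4] - [sin(4·0)/4]
=((0) - (0))/4=0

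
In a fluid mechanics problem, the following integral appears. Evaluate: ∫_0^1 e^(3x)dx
Antiderivative: (1/3)e^(3x)
Evaluate: (1/3)(e^3-1)

Answer: (e^3-1)/3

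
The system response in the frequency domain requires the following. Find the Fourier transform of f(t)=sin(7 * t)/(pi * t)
sin(W * t)/(pi * t) = (W/pi) * sinc(W * t/pi) is the impulse response of the ideal low-pass filter with cutoff W (here W = 7).
Its Fourier transform is a rectangular function:
F(omega) = 1 for |omega| < 7, 0 otherwise

Answer: rect(omega/14) [i.e., 1 for |omega| < 7, 0 otherwise]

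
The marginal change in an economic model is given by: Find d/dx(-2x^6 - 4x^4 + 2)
Power rule: d/dx(ax^n) = n·a·x^(n-1)
Term by term: -12·x^5-16·x^3

Answer: -12x^5-16x^3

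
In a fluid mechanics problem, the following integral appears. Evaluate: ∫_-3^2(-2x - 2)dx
Step 1: Find antiderivative F(x)=-x^2-2x
Step 2: F(2) - F(-3)=-8 - (-3)=-5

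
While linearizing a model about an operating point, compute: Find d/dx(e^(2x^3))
Chain rule: d/dx[e^u]=e^u · u' where u=2x^3
u'=6x^2

Answer: 6x^2·e^(2x^3)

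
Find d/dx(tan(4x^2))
Chain rule: d/dx[tan(u)] = sec²(u)·u' where u = 4x^2
u' = 8x

Answer: 8x·sec²(4x^2)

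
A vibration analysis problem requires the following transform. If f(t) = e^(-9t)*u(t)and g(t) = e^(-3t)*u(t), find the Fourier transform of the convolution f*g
By the convolution theorem: F{f*g} = F(omega)*G(omega)
F(omega) = 1/(9+j*omega), G(omega) = 1/(3+j*omega)
F{f*g} = 1/((9+j*omega)(3+j*omega))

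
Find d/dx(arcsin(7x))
d/dx[arcsin(u)] = u'/√(1-u²), u = 7x, u' = 7

Answer: 7/√(1 - 49x²)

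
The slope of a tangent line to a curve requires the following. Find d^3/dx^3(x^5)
Apply power rule 3 times:
d^1: 5x^4
d^2: 20x^3
d^3: 60x^2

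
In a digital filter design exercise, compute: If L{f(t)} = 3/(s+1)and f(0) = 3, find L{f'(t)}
L{f'(t)}=s·F(s) - f(0)=3s/(s+1)-3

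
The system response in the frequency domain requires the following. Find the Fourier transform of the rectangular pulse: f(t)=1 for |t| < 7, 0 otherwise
F(omega) = integral from -7 to 7 of e^(-j * omega * t) dt
= 2 * sin(7 * omega)/omega = 14 * sinc(7 * omega/pi)

Answer: 2 * sin(7 * omega)/omega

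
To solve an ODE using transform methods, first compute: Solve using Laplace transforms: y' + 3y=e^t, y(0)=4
Take L: sY - 4+3Y=1/(s-1)
Y(s+3)=1/(s-1)+4
Y=1/((s-1)(s+3))+4/(s+3)
Partial fractions: 1/((s-1)(s+3))=(1/4)/(s-1) - (1/4)/(s+3)
So Y=(1/4)/(s-1)+(15/4)/(s+3)
Inverse Laplace transform (L^(-1){1/(s-1)}=e^t, L^(-1){1/(s+3)}=e^(-3t)):

Answer: y(t)=(1/4)·e^t+(15/4)·e^(-3t)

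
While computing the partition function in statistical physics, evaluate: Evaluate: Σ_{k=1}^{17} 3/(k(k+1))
Partial fractions: 3/(k(k + 1)) = 3/k - 3/(k + 1)
Telescoping sum: 3(1 - 1/18) = 3·17/18

Answer: 17/6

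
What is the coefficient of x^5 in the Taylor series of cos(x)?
cos(x) has only even powers. Coefficient of x^5 = 0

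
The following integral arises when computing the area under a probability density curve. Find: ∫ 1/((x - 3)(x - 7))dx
Partial fractions: 1/((x-3)(x-7)) = A/(x-3) + B/(x-7)
A = -1/4, B = 1/4
∫ [-1/4· 1/(x-3) + 1/4· 1/(x-7)] dx
= (1/4)[ln|x-7| - ln|x-3|] + C

Answer: (1/4)·ln|(x-7)/(x-3)| + C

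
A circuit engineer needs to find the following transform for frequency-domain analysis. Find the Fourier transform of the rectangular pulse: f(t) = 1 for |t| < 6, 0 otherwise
F(omega) = integral from -6 to 6 of e^(-j * omega * t) dt
= 2 * sin(6 * omega)/omega = 12 * sinc(6 * omega/pi)

Answer: 2 * sin(6 * omega)/omega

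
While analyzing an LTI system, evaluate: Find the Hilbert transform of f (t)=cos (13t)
The Hilbert transform shifts each frequency component by -pi/2.
H{cos(wt)}=sin(wt)
With w=13: H{cos(13t)}=sin(13t)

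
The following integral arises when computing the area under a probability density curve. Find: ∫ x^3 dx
Using power rule: ∫ x^3 dx = 1/4 x^4+C = (1/4)x^4+C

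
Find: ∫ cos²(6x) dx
Using identity cos²(u)=(1+cos(2u))/2:
∫ (1+cos(12x))/2 dx=x/2+sin(12x)/24+C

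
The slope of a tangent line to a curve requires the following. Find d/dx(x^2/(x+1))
Quotient rule: (f/g)' = (f'g - fg')/g²
f = x^2, f' = 2x
g = x + 1, g' = 1

Answer: (2x·(x + 1) - x^2)/(x + 1)²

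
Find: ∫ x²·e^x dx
Integration by parts twice:
First: u = x², dv = e^x dx => x²e^x - 2∫ xe^x dx
Second: u = x, dv = e^x dx => xe^x - e^x
Combining: x²e^x - 2xe^x + 2e^x + C

Answer: e^x(x² - 2x + 2) + C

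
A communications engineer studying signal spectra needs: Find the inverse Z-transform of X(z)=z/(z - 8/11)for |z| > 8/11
Standard pair: z/(z-a) <-> a^n*u[n] for causal signals
With a = 8/11: x[n] = (8/11)^n*u[n]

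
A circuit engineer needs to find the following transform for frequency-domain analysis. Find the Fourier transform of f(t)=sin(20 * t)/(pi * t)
sin(W * t)/(pi * t)=(W/pi) * sinc(W * t/pi) is the impulse response of the ideal low-pass filter with cutoff W (here W=20).
Its Fourier transform is a rectangular function:
F(omega)=1 for |omega| < 20, 0 otherwise

Answer: rect(omega/40) [i.e., 1 for |omega| < 20, 0 otherwise]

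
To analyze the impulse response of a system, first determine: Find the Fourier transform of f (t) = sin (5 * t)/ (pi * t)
sin(W*t)/(pi*t) = (W/pi)*sinc(W*t/pi) is the impulse response of the ideal low-pass filter with cutoff W (here W = 5).
Its Fourier transform is a rectangular function:
F(omega) = 1 for |omega| < 5, 0 otherwise

Answer: rect(omega/10) [i.e., 1 for |omega| < 5, 0 otherwise]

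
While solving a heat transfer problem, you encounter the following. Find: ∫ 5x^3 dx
Using power rule: ∫ 5x^3 dx=5/4 x^4+C=(5/4)x^4+C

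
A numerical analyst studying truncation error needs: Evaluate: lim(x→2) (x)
Polynomial is continuous, so substitute x=2:
1·2=2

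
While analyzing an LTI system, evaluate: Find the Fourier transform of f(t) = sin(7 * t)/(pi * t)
sin(W * t)/(pi * t) = (W/pi) * sinc(W * t/pi) is the impulse response of the ideal low-pass filter with cutoff W (here W = 7).
Its Fourier transform is a rectangular function:
F(omega) = 1 for |omega| < 7, 0 otherwise

Answer: rect(omega/14) [i.e., 1 for |omega| < 7, 0 otherwise]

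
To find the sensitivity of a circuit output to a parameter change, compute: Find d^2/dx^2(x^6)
Apply power rule 2 times:
d^1: 6x^5
d^2: 30x^4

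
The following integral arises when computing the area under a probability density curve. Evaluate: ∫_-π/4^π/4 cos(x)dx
Antiderivative: sin(x)
Evaluate at bounds: [sin(1·π/4)/1] - [sin(1·-π/4)/1]
= ((√2/2) - (-√2/2))/1 = √2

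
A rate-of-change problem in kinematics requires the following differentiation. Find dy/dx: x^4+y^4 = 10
Differentiate: 4x^3 + 4y^3·(dy/dx)=0
dy/dx=-4x^3/(4y^3)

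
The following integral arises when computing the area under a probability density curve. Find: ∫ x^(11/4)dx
Power rule: ∫ x^(11/4) dx=x^(15/4)/(15/4) + C

Answer: (4/15)·x^(15/4) + C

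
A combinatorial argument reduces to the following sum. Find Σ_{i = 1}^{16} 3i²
= 3·n(n+1)(2n+1)/6 = 3·16·17·33/6 = 4488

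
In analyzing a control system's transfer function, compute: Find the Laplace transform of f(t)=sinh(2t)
L{sinh(at)}=a/(s²-a²)
L{sinh(2t)}=2/(s²-4)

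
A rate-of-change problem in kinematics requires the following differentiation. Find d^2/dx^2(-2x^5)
Apply power rule 2 times:
d^1: -10x^4
d^2: -40x^3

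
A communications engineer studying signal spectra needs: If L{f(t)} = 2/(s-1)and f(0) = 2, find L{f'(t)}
L{f'(t)}=s·F(s) - f(0)=2s/(s-1)-2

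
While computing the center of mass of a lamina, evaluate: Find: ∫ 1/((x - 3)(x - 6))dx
Partial fractions: 1/((x-3)(x-6))=A/(x-3)+B/(x-6)
A=-1/3, B=1/3
∫ [-1/3· 1/(x-3)+1/3· 1/(x-6)] dx
=(1/3)[ln|x-6| - ln|x-3|]+C

Answer: (1/3)·ln|(x-6)/(x-3)|+C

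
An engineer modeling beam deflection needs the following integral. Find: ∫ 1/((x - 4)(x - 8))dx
Partial fractions: 1/((x-4)(x-8))=A/(x-4)+B/(x-8)
A=-1/4, B=1/4
∫ [-1/4· 1/(x-4)+1/4· 1/(x-8)] dx
=(1/4)[ln|x-8| - ln|x-4|]+C

Answer: (1/4)·ln|(x-8)/(x-4)|+C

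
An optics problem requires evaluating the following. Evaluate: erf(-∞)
erf(-∞) = -1 (the error function is odd, so erf(-∞) = -erf(∞) = -1)

Answer: -1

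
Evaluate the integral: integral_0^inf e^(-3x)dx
integral_0^inf e^(-3x) dx = [-1/3*e^(-3x)]_0^inf
= 0 - (-1/3) = 1/3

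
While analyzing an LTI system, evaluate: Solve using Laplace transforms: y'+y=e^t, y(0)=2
Take L: sY - 2+Y = 1/(s-1)
Y(s+1) = 1/(s-1)+2
Y = 1/((s-1)(s+1))+2/(s+1)
Partial fractions: 1/((s-1)(s+1)) = (1/2)/(s-1) - (1/2)/(s+1)
So Y = (1/2)/(s-1)+(3/2)/(s+1)
Inverse Laplace transform (L^(-1){1/(s-1)} = e^t, L^(-1){1/(s+1)} = e^(-t)):

Answer: y(t) = (1/2)·e^t+(3/2)·e^(-t)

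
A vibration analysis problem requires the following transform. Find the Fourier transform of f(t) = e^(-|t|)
Using the standard pair: F{e^(-a|t|)}=2a/(a^2+omega^2)
With a=1: F(omega)=2/(1+omega^2)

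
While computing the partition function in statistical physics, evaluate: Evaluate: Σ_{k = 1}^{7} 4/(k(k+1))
Partial fractions: 4/(k(k + 1))=4/k - 4/(k + 1)
Telescoping sum: 4(1 - 1/8)=4·7/8

Answer: 7/2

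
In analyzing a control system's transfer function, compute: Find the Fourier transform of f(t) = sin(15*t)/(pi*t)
sin(W*t)/(pi*t)=(W/pi)*sinc(W*t/pi) is the impulse response of the ideal low-pass filter with cutoff W (here W=15).
Its Fourier transform is a rectangular function:
F(omega)=1 for |omega| < 15, 0 otherwise

Answer: rect(omega/30) [i.e., 1 for |omega| < 15, 0 otherwise]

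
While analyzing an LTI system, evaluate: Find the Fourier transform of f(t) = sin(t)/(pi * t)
sin(W*t)/(pi*t)=(W/pi)*sinc(W*t/pi) is the impulse response of the ideal low-pass filter with cutoff W (here W=1).
Its Fourier transform is a rectangular function:
F(omega)=1 for |omega| < 1, 0 otherwise

Answer: rect(omega/2) [i.e., 1 for |omega| < 1, 0 otherwise]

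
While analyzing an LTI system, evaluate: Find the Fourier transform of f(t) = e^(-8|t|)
Using the standard pair: F{e^(-a|t|)}=2a/(a^2+omega^2)
With a=8: F(omega)=16/(64+omega^2)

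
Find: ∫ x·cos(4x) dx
By parts: u = x, dv = cos(4x) dx
du = dx, v = sin(4x)/4
= x·sin(4x)/4 + cos(4x)/4² + C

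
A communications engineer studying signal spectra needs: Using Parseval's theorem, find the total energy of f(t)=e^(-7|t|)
Parseval's theorem: E = integral |f(t)|^2 dt = (1/2pi) integral |F(omega)|^2 domega
E = integral_{-inf}^{inf} e^(-14|t|) dt = 2 * integral_0^inf e^(-14t) dt = 2/(2 * 7) = 1/7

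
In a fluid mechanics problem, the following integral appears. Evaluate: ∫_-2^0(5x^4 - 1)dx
Step 1: Find antiderivative F(x) = x^5 - x
Step 2: F(0) - F(-2) = 0 - (-30) = 30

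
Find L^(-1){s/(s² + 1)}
L^(-1){s/(s² + w²)}=cos(wt)
Here w=1

Answer: cos(t)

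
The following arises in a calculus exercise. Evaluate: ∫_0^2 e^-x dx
Antiderivative: -e^-x
Evaluate: -(e^-2 - 1)

Answer: (e^-2 - 1)/(-1)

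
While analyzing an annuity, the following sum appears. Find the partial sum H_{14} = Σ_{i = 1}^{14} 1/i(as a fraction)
H_14=1+1/2+1/3+...+1/14
=1171733/360360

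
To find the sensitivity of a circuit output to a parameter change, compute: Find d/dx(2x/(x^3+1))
Quotient rule: (f/g)'=(f'g - fg')/g²
f=2x, f'=2
g=x^3 + 1, g'=3x^2

Answer: (2·(x^3 + 1) - 6x^3)/(x^3 + 1)²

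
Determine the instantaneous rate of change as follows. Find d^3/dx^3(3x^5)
Apply power rule 3 times:
d^1: 15x^4
d^2: 60x^3
d^3: 180x^2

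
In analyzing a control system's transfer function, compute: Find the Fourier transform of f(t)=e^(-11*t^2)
The Fourier transform of a Gaussian e^(-a*t^2) is sqrt(pi/a)*e^(-omega^2/(4a)).
With a=11: F(omega)=sqrt(pi/11)*e^(-omega^2/44)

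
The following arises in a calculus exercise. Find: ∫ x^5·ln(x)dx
By parts: u=ln(x), dv=x^5 dx
du=1/x dx, v=x^6/6
=x^6·ln(x)/6 - ∫ x^5/6 dx
=x^6·ln(x)/6 - x^6/36+C

Answer: x^6(ln(x)/6-1/36)+C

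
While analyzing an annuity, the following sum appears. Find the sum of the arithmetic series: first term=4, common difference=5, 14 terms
Last term: a_n=4 + (14 - 1)·5=69
Sum=n(a_1 + a_n)/2=14(4 + 69)/2=511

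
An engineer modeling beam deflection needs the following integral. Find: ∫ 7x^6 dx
Using power rule: ∫ 7x^6 dx = 7/7 x^7 + C = x^7 + C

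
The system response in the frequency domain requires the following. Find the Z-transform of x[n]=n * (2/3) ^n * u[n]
Using the property Z{n*a^n*u[n]}=az/(z-a)^2
With a=2/3: X(z)=(2/3)z/(z - 2/3)^2, |z| > 2/3

Answer: (2/3)z/(z - 2/3)^2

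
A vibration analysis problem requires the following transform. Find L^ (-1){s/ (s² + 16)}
L^(-1){s/(s²+w²)}=cos(wt)
Here w=4

Answer: cos(4t)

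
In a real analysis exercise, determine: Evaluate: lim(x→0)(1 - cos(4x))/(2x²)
Using 1-cos(u) ≈ u²/2 for small u:
(1-cos(4x)) ≈ (4x)²/2 = 16x²/2
So limit = 16/(2·2) = 4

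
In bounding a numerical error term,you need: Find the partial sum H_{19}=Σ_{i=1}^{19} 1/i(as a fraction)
H_19 = 1+1/2+1/3+...+1/19
= 275295799/77597520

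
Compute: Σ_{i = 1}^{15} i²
Using formula: Σ i^2=n(n + 1)(2n + 1)/6=15·16·31/6=1240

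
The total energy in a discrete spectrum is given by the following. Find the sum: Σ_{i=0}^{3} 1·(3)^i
Geometric series: S=a(1 - r^n)/(1 - r)
a=1, r=3, n=4
S=1(1-81)/-2=40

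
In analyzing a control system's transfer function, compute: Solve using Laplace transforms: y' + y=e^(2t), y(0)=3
Take L: sY - 3 + Y = 1/(s-2)
Y(s + 1) = 1/(s-2) + 3
Y = 1/((s-2)(s + 1)) + 3/(s + 1)
Partial fractions: 1/((s-2)(s + 1)) = (1/3)/(s-2) - (1/3)/(s + 1)
So Y = (1/3)/(s-2) + (8/3)/(s + 1)
Inverse Laplace transform (L^(-1){1/(s-2)} = e^(2t), L^(-1){1/(s + 1)} = e^(-t)):

Answer: y(t) = (1/3)·e^(2t) + (8/3)·e^(-t)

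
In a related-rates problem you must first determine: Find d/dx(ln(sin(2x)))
Chain rule: d/dx[ln(u)]=u'/u where u=sin(2x)
u'=2cos(2x)

Answer: (2cos(2x))/(sin(2x))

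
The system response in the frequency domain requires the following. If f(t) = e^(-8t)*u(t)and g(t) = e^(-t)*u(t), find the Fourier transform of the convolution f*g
By the convolution theorem: F{f * g}=F(omega) * G(omega)
F(omega)=1/(8 + j * omega), G(omega)=1/(1 + j * omega)
F{f * g}=1/((8 + j * omega)(1 + j * omega))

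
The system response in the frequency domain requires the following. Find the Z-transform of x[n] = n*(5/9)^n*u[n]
Using the property Z{n * a^n * u[n]}=az/(z-a)^2
With a=5/9: X(z)=(5/9)z/(z - 5/9)^2, |z| > 5/9

Answer: (5/9)z/(z - 5/9)^2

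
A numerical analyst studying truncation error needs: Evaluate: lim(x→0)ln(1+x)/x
L'Hôpital (0/0): lim 1/(1 + x) / 1=1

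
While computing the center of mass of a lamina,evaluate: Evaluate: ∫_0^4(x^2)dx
Step 1: Find antiderivative F(x)=(1/3)x^3
Step 2: F(4) - F(0)=64/3 - (0)=64/3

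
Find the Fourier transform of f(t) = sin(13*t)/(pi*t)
sin(W*t)/(pi*t) = (W/pi)*sinc(W*t/pi) is the impulse response of the ideal low-pass filter with cutoff W (here W = 13).
Its Fourier transform is a rectangular function:
F(omega) = 1 for |omega| < 13, 0 otherwise

Answer: rect(omega/26) [i.e., 1 for |omega| < 13, 0 otherwise]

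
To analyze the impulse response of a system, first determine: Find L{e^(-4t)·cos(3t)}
First shifting: L{e^(at)f(t)}=F(s-a)
L{cos(3t)}=s/(s²+9)
Shift: (s+4)/((s+4)²+9)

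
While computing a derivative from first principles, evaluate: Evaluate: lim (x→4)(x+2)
Polynomial is continuous, so substitute x=4:
1·4 + 2=6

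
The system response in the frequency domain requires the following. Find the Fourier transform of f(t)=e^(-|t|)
Using the standard pair: F{e^(-a|t|)} = 2a/(a^2 + omega^2)
With a = 1: F(omega) = 2/(1 + omega^2)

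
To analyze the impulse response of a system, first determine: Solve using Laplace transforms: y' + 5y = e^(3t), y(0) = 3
Take L: sY - 3+5Y = 1/(s-3)
Y(s+5) = 1/(s-3)+3
Y = 1/((s-3)(s+5))+3/(s+5)
Partial fractions: 1/((s-3)(s+5)) = (1/8)/(s-3) - (1/8)/(s+5)
So Y = (1/8)/(s-3)+(23/8)/(s+5)
Inverse Laplace transform (L^(-1){1/(s-3)} = e^(3t), L^(-1){1/(s+5)} = e^(-5t)):

Answer: y(t) = (1/8)·e^(3t)+(23/8)·e^(-5t)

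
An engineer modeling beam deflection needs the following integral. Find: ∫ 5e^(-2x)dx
Since d/dx[e^(-2x)] = -2e^(-2x), we get -5/2 e^(-2x) + C

Answer: (-5/2)e^(-2x) + C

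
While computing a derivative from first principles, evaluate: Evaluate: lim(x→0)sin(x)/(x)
L'Hôpital (0/0): lim cos(x)/1 = 1/1

Answer: 1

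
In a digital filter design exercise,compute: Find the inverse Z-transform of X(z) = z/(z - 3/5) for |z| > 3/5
Standard pair: z/(z-a) <-> a^n*u[n] for causal signals
With a = 3/5: x[n] = (3/5)^n*u[n]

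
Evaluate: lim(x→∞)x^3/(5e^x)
Apply L'Hôpital 3 times (∞/∞ each time):
Eventually get 3!/(5e^x) → 0

Answer: 0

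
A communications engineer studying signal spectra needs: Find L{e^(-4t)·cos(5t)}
First shifting: L{e^(at)f(t)} = F(s-a)
L{cos(5t)} = s/(s²+25)
Shift: (s+4)/((s+4)²+25)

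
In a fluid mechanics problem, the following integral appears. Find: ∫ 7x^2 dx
Using power rule: ∫ 7x^2 dx=7/3 x^3+C=(7/3)x^3+C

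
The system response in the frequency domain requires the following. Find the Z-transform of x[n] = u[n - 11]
Using the time-shift property: Z{u[n-11]} = z^(-11)*z/(z-1)
= z^(-10)/(z-1)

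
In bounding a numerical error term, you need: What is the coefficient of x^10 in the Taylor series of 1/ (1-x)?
1/(1-x)=Σ x^n for |x|<1
All coefficients are 1

Answer: 1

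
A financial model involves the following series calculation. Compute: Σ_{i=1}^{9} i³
Using formula: Σ i^3=[n(n+1)/2]²=[9·10/2]²=2025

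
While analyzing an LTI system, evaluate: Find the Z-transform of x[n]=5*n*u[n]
Z{n * u[n]} = z/(z-1)^2
By linearity: Z{5 * n * u[n]} = 5z/(z-1)^2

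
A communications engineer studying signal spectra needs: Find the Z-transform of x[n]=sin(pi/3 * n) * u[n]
Z{sin(w0*n)*u[n]}=z*sin(w0)/(z^2-2z*cos(w0)+1)
With w0=pi/3: X(z)=z*sin(pi/3)/(z^2-2z*cos(pi/3)+1)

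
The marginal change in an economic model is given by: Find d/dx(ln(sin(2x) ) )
Chain rule: d/dx[ln(u)] = u'/u where u = sin(2x)
u' = 2cos(2x)

Answer: (2cos(2x))/(sin(2x))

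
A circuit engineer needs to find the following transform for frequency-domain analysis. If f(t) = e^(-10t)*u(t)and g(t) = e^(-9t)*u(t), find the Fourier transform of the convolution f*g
By the convolution theorem: F{f * g}=F(omega) * G(omega)
F(omega)=1/(10 + j * omega), G(omega)=1/(9 + j * omega)
F{f * g}=1/((10 + j * omega)(9 + j * omega))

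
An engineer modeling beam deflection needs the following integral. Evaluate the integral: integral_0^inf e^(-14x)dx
integral_0^inf e^(-14x) dx = [-1/14 * e^(-14x)]_0^inf
= 0 - (-1/14) = 1/14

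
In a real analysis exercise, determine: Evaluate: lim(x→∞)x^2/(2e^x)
Apply L'Hôpital 2 times (∞/∞ each time):
Eventually get 2!/(2e^x) → 0

Answer: 0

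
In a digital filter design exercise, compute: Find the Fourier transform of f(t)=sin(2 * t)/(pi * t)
sin(W*t)/(pi*t)=(W/pi)*sinc(W*t/pi) is the impulse response of the ideal low-pass filter with cutoff W (here W=2).
Its Fourier transform is a rectangular function:
F(omega)=1 for |omega| < 2, 0 otherwise

Answer: rect(omega/4) [i.e., 1 for |omega| < 2, 0 otherwise]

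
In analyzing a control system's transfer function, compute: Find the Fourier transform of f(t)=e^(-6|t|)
Using the standard pair: F{e^(-a|t|)} = 2a/(a^2 + omega^2)
With a = 6: F(omega) = 12/(36 + omega^2)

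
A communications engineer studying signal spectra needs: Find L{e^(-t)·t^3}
First shifting: L{e^(at)f(t)} = F(s-a)
L{t^3} = 6/s^4
Shift s → s + 1: 6/(s + 1)^4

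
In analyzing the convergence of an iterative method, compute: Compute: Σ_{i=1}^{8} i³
Using formula: Σ i^3=[n(n+1)/2]²=[8·9/2]²=1296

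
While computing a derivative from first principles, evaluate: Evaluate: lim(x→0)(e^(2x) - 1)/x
L'Hôpital (0/0): lim 2e^(2x)/1=2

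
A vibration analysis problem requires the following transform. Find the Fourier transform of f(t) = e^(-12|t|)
Using the standard pair: F{e^(-a|t|)} = 2a/(a^2+omega^2)
With a = 12: F(omega) = 24/(144+omega^2)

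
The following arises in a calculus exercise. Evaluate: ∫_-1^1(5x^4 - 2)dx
Step 1: Find antiderivative F(x)=x^5 - 2x
Step 2: F(1) - F(-1)=-1 - (1)=-2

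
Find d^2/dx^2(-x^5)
Apply power rule 2 times:
d^1: -5x^4
d^2: -20x^3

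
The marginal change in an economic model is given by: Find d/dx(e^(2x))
Chain rule: d/dx[e^u] = e^u · u' where u = 2x
u' = 2

Answer: 2·e^(2x)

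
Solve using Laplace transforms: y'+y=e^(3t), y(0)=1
Take L: sY - 1 + Y = 1/(s-3)
Y(s + 1) = 1/(s-3) + 1
Y = 1/((s-3)(s + 1)) + 1/(s + 1)
Partial fractions: 1/((s-3)(s + 1)) = (1/4)/(s-3) - (1/4)/(s + 1)
So Y = (1/4)/(s-3) + (3/4)/(s + 1)
Inverse Laplace transform (L^(-1){1/(s-3)} = e^(3t), L^(-1){1/(s + 1)} = e^(-t)):

Answer: y(t) = (1/4)·e^(3t) + (3/4)·e^(-t)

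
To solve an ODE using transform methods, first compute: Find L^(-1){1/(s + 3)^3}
L^(-1){1/(s-a)^n} = t^(n-1)·e^(at)/(n-1)!
Here a = -3, n = 3: t^2·e^(-3t)/2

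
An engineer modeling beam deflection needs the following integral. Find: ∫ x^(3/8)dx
Power rule: ∫ x^(3/8) dx=x^(11/8)/(11/8)+C

Answer: (8/11)·x^(11/8)+C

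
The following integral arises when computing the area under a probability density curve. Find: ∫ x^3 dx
Using power rule: ∫ x^3 dx=1/4 x^4 + C=(1/4)x^4 + C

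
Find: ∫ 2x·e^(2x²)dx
Let u = 2x², du = 4x dx
∫ (1/2)e^u du = e^u/2 + C

Answer: e^(2x²)/2 + C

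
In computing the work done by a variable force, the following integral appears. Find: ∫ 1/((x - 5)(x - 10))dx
Partial fractions: 1/((x-5)(x-10))=A/(x-5) + B/(x-10)
A=-1/5, B=1/5
∫ [-1/5· 1/(x-5) + 1/5· 1/(x-10)] dx
=(1/5)[ln|x-10| - ln|x-5|] + C

Answer: (1/5)·ln|(x-10)/(x-5)| + C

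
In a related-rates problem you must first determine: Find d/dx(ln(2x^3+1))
Chain rule: d/dx[ln(u)] = u'/u where u = 2x^3 + 1
u' = 6x^2

Answer: (6x^2)/(2x^3 + 1)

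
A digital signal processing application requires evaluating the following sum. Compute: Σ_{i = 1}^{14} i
Using formula: Σ i^1 = n(n + 1)/2 = 14·15/2 = 105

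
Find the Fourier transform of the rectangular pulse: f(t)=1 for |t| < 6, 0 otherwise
F(omega) = integral from -6 to 6 of e^(-j * omega * t) dt
= 2 * sin(6 * omega)/omega = 12 * sinc(6 * omega/pi)

Answer: 2 * sin(6 * omega)/omega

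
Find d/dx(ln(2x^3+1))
Chain rule: d/dx[ln(u)]=u'/u where u=2x^3 + 1
u'=6x^2

Answer: (6x^2)/(2x^3 + 1)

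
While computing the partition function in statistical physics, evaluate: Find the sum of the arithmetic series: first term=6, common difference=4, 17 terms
Last term: a_n=6+(17-1)·4=70
Sum=n(a_1+a_n)/2=17(6+70)/2=646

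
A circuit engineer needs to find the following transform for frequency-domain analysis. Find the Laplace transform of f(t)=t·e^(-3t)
L{t·e^(at)} = 1/(s-a)²
L{t·e^(-3t)} = 1/(s + 3)²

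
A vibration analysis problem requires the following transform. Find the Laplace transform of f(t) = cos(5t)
L{cos(wt)} = s/(s² + w²)
L{cos(5t)} = s/(s² + 25)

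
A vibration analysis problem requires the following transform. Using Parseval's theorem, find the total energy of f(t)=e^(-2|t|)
Parseval's theorem: E=integral |f(t)|^2 dt=(1/2pi) integral |F(omega)|^2 domega
E=integral_{-inf}^{inf} e^(-4|t|) dt=2*integral_0^inf e^(-4t) dt=2/(2*2)=1/2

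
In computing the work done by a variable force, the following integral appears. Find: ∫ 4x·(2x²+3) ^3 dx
Let u=2x²+3, du=4x dx
∫ u^3 du=u^4/4+C

Answer: (2x²+3)^4/4+C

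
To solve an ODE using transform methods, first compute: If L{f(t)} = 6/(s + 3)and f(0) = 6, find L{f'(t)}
L{f'(t)} = s·F(s) - f(0) = 6s/(s + 3) - 6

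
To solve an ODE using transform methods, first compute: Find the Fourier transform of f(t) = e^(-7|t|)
Using the standard pair: F{e^(-a|t|)}=2a/(a^2+omega^2)
With a=7: F(omega)=14/(49+omega^2)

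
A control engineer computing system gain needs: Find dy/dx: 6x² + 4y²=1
Differentiate: 12x+8y·(dy/dx) = 0
dy/dx = -12x/(8y) = -(3/2)·(x/y)

Answer: dy/dx = -(3/2)·(x/y)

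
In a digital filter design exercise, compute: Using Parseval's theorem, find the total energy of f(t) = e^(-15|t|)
Parseval's theorem: E=integral |f(t)|^2 dt=(1/2pi) integral |F(omega)|^2 domega
E=integral_{-inf}^{inf} e^(-30|t|) dt=2 * integral_0^inf e^(-30t) dt=2/(2 * 15)=1/15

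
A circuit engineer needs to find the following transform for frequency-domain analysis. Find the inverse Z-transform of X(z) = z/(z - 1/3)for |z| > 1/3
Standard pair: z/(z-a) <-> a^n * u[n] for causal signals
With a=1/3: x[n]=(1/3)^n * u[n]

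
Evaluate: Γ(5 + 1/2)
Γ(n + 1/2) = (2n)!√π/(4^n·n!)
= 3628800√π/(1024·120) = (945/32)·√π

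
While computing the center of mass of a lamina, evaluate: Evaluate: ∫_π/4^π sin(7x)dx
Antiderivative: -cos(7x)/7
Evaluate at bounds: [-cos(7·π)/7] - [-cos(7·π/4)/7]
=(-(-1)+(√2/2))/7=1/7+√2/14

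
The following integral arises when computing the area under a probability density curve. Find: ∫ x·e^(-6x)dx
Integration by parts: u = x, dv = e^(-6x) dx
du = dx, v = e^(-6x)/(-6)
= x·e^(-6x)/(-6) - ∫ e^(-6x)/(-6) dx
= x·e^(-6x)/(-6) - e^(-6x)/36 + C

Answer: e^(-6x)(x/(-6) - 1/36) + C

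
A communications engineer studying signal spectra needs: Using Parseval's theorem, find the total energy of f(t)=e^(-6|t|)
Parseval's theorem: E=integral |f(t)|^2 dt=(1/2pi) integral |F(omega)|^2 domega
E=integral_{-inf}^{inf} e^(-12|t|) dt=2*integral_0^inf e^(-12t) dt=2/(2*6)=1/6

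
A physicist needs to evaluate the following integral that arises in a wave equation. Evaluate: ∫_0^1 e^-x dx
Antiderivative: -e^-x
Evaluate: -(e^-1 - 1)

Answer: (e^-1 - 1)/(-1)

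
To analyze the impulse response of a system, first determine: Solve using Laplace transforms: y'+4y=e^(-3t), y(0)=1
Take L: sY - 1 + 4Y = 1/(s + 3)
Y(s + 4) = 1/(s + 3) + 1
Y = 1/((s + 3)(s + 4)) + 1/(s + 4)
Partial fractions: 1/((s + 3)(s + 4)) = 1/(s + 3) - 1/(s + 4)
So Y = 1/(s + 3)
Inverse Laplace transform (L^(-1){1/(s + 3)} = e^(-3t), L^(-1){1/(s + 4)} = e^(-4t)):

Answer: y(t) = 1·e^(-3t)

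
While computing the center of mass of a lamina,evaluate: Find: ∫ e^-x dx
Since d/dx[e^-x] = - e^-x, we get -1e^-x+C

Answer: -e^-x+C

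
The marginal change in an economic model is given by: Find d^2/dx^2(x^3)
Apply power rule 2 times:
d^1: 3x^2
d^2: 6x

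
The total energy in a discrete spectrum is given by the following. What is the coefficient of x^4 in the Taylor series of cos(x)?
cos(x) = Σ (-1)^k x^(2k)/(2k)!
For x^4: (-1)^2/4! = 1/24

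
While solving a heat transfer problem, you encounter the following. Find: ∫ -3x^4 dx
Using power rule: ∫ -3x^4 dx=-3/5 x^5+C=(-3/5)x^5+C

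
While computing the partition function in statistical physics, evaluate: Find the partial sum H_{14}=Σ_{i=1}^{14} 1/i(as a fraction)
H_14 = 1 + 1/2 + 1/3 + ... + 1/14
= 1171733/360360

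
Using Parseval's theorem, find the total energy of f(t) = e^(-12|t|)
Parseval's theorem: E=integral |f(t)|^2 dt=(1/2pi) integral |F(omega)|^2 domega
E=integral_{-inf}^{inf} e^(-24|t|) dt=2 * integral_0^inf e^(-24t) dt=2/(2 * 12)=1/12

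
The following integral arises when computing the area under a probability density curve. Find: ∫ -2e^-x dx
Since d/dx[e^-x]=- e^-x, we get 2e^-x + C

Answer: 2e^-x + C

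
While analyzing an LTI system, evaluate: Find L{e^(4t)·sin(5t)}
First shifting: L{e^(at)f(t)}=F(s-a)
L{sin(5t)}=5/(s²+25)
Shift: 5/((s-4)²+25)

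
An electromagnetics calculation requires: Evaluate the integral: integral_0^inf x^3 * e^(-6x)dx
This is a Gamma integral. Substitute u=6x (du=6 dx):
integral_0^inf x^3*e^(-6x) dx=(1/6^4) integral_0^inf u^3*e^(-u) du
=Gamma(4)/6^4=3!/6^4=6/1296

Answer: 1/216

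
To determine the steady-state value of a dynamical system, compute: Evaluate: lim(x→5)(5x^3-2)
Polynomial is continuous, so substitute x=5:
5·5^3 - 2=623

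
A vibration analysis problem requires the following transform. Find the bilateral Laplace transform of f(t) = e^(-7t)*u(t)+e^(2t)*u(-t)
For e^(-7t) * u(t): L=1/(s+7), Re(s) > -7
For e^(2t) * u(-t): L=-1/(s-2), Re(s) < 2
Combined: F(s)=1/(s+7)-1/(s-2), -7 < Re(s) < 2

Answer: 1/(s+7)-1/(s-2), ROC: -7 < Re(s) < 2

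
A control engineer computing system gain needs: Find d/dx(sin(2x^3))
Chain rule: d/dx[sin(u)] = cos(u)·u' where u = 2x^3
u' = 6x^2

Answer: 6x^2·cos(2x^3)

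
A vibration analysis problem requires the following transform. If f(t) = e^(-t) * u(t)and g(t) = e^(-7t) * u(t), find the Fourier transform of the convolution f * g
By the convolution theorem: F{f * g}=F(omega) * G(omega)
F(omega)=1/(1 + j * omega), G(omega)=1/(7 + j * omega)
F{f * g}=1/((1 + j * omega)(7 + j * omega))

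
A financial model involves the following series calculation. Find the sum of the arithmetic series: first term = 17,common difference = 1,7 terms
Last term: a_n = 17 + (7 - 1)·1 = 23
Sum = n(a_1 + a_n)/2 = 7(17 + 23)/2 = 140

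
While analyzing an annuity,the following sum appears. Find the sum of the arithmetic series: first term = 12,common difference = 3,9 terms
Last term: a_n = 12 + (9 - 1)·3 = 36
Sum = n(a_1 + a_n)/2 = 9(12 + 36)/2 = 216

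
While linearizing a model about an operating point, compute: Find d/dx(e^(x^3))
Chain rule: d/dx[e^u]=e^u · u' where u=x^3
u'=3x^2

Answer: 3x^2·e^(x^3)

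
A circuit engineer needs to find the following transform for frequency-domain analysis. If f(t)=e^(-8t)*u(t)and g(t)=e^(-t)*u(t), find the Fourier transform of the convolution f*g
By the convolution theorem: F{f * g}=F(omega) * G(omega)
F(omega)=1/(8+j * omega), G(omega)=1/(1+j * omega)
F{f * g}=1/((8+j * omega)(1+j * omega))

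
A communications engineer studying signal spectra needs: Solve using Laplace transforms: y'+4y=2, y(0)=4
Take L of both sides: sY(s)-4+4Y(s) = 2/s
Y(s)(s+4) = 2/s+4
Y(s) = 2/(s(s+4))+4/(s+4)
Partial fractions: 2/(s(s+4)) = (1/2)/s - (1/2)/(s+4)
So Y(s) = (1/2)/s+(7/2)/(s+4)
Inverse transform (L^(-1){1/s} = 1, L^(-1){1/(s+4)} = e^(-4t)):

Answer: y(t) = 1/2+(7/2)·e^(-4t)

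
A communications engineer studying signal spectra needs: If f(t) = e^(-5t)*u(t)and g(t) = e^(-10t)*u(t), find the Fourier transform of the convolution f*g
By the convolution theorem: F{f * g}=F(omega) * G(omega)
F(omega)=1/(5+j * omega), G(omega)=1/(10+j * omega)
F{f * g}=1/((5+j * omega)(10+j * omega))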